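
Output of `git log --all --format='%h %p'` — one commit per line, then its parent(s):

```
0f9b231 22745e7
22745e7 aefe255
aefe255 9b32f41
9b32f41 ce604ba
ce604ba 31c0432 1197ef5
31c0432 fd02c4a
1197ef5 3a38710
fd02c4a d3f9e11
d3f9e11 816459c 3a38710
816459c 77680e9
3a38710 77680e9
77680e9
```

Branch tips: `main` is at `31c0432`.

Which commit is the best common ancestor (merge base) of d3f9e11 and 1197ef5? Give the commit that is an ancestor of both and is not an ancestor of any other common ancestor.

Ancestors of d3f9e11: {3a38710, 77680e9, 816459c, d3f9e11}.
Ancestors of 1197ef5: {1197ef5, 3a38710, 77680e9}.
Common ancestors: {3a38710, 77680e9}.
Among these, 3a38710 is not an ancestor of any other common ancestor — it is the merge base.

3a38710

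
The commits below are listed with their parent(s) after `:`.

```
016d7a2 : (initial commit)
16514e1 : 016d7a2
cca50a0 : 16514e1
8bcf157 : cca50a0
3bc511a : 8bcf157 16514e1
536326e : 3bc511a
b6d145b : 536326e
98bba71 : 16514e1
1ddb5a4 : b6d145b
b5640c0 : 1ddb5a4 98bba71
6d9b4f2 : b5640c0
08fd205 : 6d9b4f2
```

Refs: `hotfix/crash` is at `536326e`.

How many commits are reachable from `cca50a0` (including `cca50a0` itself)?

3

Walking parent pointers from cca50a0: reachable set = {016d7a2, 16514e1, cca50a0}.
That is 3 commits.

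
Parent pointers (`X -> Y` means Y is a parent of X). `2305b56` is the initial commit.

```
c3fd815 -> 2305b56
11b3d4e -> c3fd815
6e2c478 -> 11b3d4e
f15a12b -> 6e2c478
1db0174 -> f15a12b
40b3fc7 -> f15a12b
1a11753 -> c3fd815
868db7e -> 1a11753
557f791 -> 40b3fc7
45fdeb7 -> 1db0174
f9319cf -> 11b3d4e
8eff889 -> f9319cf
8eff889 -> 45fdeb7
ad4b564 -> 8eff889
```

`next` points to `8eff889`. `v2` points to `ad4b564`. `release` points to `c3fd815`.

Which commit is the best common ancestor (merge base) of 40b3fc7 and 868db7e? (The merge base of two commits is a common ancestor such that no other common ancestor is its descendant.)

Ancestors of 40b3fc7: {11b3d4e, 2305b56, 40b3fc7, 6e2c478, c3fd815, f15a12b}.
Ancestors of 868db7e: {1a11753, 2305b56, 868db7e, c3fd815}.
Common ancestors: {2305b56, c3fd815}.
Among these, c3fd815 is not an ancestor of any other common ancestor — it is the merge base.

c3fd815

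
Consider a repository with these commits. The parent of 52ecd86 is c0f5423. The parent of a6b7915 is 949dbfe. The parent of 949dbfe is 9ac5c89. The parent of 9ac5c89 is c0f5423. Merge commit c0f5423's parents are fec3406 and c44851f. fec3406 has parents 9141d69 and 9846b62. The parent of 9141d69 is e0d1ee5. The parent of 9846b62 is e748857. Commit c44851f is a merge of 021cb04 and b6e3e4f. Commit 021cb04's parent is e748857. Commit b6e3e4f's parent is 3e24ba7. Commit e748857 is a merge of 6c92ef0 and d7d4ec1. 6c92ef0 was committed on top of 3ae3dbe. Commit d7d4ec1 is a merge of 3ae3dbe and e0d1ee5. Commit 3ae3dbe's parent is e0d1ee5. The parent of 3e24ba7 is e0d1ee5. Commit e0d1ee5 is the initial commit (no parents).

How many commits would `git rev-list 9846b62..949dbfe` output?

9

Reachable from 949dbfe: {021cb04, 3ae3dbe, 3e24ba7, 6c92ef0, 9141d69, 949dbfe, 9846b62, 9ac5c89, b6e3e4f, c0f5423, c44851f, d7d4ec1, e0d1ee5, e748857, fec3406}.
Reachable from 9846b62: {3ae3dbe, 6c92ef0, 9846b62, d7d4ec1, e0d1ee5, e748857}.
In 949dbfe's history but not 9846b62's: {021cb04, 3e24ba7, 9141d69, 949dbfe, 9ac5c89, b6e3e4f, c0f5423, c44851f, fec3406} — 9 commits.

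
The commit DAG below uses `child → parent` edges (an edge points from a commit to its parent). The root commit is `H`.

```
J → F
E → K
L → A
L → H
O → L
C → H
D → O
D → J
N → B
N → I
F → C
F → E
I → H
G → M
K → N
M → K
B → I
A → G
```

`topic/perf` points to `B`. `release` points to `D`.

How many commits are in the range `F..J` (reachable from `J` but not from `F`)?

Reachable from J: {B, C, E, F, H, I, J, K, N}.
Reachable from F: {B, C, E, F, H, I, K, N}.
In J's history but not F's: {J} — 1 commit.

1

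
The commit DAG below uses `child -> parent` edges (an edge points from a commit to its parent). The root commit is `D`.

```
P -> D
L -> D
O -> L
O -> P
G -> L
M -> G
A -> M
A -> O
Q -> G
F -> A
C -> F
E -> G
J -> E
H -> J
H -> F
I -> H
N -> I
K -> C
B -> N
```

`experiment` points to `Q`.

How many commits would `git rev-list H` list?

11

Walking parent pointers from H: reachable set = {A, D, E, F, G, H, J, L, M, O, P}.
That is 11 commits.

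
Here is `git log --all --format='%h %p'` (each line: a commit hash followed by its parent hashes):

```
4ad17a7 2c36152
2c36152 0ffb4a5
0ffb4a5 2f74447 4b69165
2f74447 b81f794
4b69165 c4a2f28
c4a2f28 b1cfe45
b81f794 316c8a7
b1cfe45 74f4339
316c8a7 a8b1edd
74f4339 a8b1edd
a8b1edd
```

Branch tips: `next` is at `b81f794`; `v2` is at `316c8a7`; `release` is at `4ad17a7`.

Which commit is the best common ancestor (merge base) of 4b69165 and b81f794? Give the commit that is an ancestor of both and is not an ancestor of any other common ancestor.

Ancestors of 4b69165: {4b69165, 74f4339, a8b1edd, b1cfe45, c4a2f28}.
Ancestors of b81f794: {316c8a7, a8b1edd, b81f794}.
Common ancestors: {a8b1edd}.
The only common ancestor is a8b1edd, so it is the merge base.

a8b1edd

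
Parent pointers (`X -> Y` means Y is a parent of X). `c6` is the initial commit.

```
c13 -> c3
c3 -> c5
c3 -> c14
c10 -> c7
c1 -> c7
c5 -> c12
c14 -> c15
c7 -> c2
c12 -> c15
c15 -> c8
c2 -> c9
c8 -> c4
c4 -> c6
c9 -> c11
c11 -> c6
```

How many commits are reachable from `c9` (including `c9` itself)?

3

Walking parent pointers from c9: reachable set = {c11, c6, c9}.
That is 3 commits.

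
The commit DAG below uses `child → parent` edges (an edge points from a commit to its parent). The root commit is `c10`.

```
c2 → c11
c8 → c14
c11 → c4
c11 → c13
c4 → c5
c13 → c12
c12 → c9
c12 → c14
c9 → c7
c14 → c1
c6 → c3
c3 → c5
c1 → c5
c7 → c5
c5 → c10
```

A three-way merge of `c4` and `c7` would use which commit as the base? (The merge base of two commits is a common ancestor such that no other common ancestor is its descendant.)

c5

Ancestors of c4: {c10, c4, c5}.
Ancestors of c7: {c10, c5, c7}.
Common ancestors: {c10, c5}.
Among these, c5 is not an ancestor of any other common ancestor — it is the merge base.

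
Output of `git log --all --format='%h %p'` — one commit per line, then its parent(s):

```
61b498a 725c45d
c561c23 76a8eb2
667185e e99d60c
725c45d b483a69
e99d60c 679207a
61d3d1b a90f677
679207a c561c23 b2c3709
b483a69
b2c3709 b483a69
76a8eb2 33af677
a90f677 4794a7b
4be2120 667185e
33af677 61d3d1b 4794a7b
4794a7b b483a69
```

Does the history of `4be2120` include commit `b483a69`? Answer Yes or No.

Ancestors of 4be2120 (commits reachable by following parents): {33af677, 4794a7b, 4be2120, 61d3d1b, 667185e, 679207a, 76a8eb2, a90f677, b2c3709, b483a69, c561c23, e99d60c}.
b483a69 is in that set, so it is an ancestor of 4be2120.

Yes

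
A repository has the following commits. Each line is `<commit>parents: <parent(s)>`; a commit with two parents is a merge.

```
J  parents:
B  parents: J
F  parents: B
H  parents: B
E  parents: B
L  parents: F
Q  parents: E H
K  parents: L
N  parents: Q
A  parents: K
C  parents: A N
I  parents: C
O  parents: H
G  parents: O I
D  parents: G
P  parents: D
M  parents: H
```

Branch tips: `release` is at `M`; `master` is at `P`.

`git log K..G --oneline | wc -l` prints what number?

9

Reachable from G: {A, B, C, E, F, G, H, I, J, K, L, N, O, Q}.
Reachable from K: {B, F, J, K, L}.
In G's history but not K's: {A, C, E, G, H, I, N, O, Q} — 9 commits.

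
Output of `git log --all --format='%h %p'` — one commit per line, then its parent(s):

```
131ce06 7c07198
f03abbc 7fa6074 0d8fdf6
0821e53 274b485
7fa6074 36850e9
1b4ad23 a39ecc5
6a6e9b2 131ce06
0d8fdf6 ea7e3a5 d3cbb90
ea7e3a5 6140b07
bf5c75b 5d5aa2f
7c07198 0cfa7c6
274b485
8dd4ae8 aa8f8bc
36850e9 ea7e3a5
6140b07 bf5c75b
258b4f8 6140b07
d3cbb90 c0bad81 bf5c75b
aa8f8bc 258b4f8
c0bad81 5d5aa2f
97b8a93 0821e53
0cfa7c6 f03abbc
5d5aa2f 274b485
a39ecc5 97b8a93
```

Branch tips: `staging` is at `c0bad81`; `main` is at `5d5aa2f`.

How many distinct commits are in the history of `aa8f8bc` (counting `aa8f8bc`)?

6

Walking parent pointers from aa8f8bc: reachable set = {258b4f8, 274b485, 5d5aa2f, 6140b07, aa8f8bc, bf5c75b}.
That is 6 commits.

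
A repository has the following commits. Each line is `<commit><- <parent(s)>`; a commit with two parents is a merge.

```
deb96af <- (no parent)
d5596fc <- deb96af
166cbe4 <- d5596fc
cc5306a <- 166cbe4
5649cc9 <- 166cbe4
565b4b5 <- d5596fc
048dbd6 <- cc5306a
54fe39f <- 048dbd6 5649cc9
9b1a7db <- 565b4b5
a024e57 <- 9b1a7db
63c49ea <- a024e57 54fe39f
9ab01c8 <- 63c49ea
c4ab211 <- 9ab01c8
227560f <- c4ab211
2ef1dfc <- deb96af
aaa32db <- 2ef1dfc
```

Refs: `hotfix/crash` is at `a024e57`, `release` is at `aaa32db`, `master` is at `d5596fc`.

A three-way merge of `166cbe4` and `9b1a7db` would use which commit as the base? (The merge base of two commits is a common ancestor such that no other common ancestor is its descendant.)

d5596fc

Ancestors of 166cbe4: {166cbe4, d5596fc, deb96af}.
Ancestors of 9b1a7db: {565b4b5, 9b1a7db, d5596fc, deb96af}.
Common ancestors: {d5596fc, deb96af}.
Among these, d5596fc is not an ancestor of any other common ancestor — it is the merge base.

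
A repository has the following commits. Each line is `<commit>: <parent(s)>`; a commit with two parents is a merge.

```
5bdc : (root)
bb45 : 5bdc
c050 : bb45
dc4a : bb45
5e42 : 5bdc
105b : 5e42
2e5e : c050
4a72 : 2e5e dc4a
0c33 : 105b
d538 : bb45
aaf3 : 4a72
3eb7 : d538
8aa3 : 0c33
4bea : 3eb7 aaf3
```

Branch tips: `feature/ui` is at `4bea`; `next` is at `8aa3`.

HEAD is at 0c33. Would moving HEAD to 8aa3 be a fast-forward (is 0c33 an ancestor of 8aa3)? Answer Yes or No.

A fast-forward from 0c33 to 8aa3 is possible iff 0c33 is an ancestor of 8aa3.
Ancestors of 8aa3: {0c33, 105b, 5bdc, 5e42, 8aa3}.
0c33 is among them, so fast-forward is possible.

Yes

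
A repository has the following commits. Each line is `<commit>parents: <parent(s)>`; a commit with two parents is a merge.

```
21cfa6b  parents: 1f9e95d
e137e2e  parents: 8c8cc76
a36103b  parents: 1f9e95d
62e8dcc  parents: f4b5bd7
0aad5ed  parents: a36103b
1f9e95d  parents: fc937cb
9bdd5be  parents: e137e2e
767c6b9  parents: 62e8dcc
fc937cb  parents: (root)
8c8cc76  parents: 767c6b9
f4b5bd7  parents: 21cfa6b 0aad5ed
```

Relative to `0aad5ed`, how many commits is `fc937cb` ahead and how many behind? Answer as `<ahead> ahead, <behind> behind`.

0 ahead, 3 behind

Reachable from fc937cb: {fc937cb}.
Reachable from 0aad5ed: {0aad5ed, 1f9e95d, a36103b, fc937cb}.
Only in fc937cb's history (ahead): {} — 0.
Only in 0aad5ed's history (behind): {0aad5ed, 1f9e95d, a36103b} — 3.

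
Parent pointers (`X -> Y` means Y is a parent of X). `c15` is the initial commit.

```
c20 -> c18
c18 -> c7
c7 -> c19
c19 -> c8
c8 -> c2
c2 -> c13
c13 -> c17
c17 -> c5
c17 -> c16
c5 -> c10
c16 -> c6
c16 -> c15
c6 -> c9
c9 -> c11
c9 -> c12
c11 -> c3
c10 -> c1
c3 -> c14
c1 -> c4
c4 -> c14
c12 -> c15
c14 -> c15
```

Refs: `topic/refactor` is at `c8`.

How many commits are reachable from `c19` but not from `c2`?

Reachable from c19: {c1, c10, c11, c12, c13, c14, c15, c16, c17, c19, c2, c3, c4, c5, c6, c8, c9}.
Reachable from c2: {c1, c10, c11, c12, c13, c14, c15, c16, c17, c2, c3, c4, c5, c6, c9}.
In c19's history but not c2's: {c19, c8} — 2 commits.

2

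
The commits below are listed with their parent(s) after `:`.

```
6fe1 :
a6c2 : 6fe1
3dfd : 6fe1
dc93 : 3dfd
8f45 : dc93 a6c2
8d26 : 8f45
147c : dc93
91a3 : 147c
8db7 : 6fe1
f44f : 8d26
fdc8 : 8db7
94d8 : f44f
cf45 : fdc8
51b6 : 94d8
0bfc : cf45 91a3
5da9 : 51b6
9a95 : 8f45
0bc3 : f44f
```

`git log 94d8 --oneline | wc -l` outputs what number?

8

Walking parent pointers from 94d8: reachable set = {3dfd, 6fe1, 8d26, 8f45, 94d8, a6c2, dc93, f44f}.
That is 8 commits.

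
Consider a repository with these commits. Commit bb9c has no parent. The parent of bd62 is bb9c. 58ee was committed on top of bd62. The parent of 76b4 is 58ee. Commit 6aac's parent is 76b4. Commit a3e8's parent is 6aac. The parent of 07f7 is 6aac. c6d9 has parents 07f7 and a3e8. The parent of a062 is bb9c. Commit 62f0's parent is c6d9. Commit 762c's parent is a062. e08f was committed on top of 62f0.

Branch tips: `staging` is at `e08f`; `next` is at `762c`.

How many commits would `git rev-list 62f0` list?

9

Walking parent pointers from 62f0: reachable set = {07f7, 58ee, 62f0, 6aac, 76b4, a3e8, bb9c, bd62, c6d9}.
That is 9 commits.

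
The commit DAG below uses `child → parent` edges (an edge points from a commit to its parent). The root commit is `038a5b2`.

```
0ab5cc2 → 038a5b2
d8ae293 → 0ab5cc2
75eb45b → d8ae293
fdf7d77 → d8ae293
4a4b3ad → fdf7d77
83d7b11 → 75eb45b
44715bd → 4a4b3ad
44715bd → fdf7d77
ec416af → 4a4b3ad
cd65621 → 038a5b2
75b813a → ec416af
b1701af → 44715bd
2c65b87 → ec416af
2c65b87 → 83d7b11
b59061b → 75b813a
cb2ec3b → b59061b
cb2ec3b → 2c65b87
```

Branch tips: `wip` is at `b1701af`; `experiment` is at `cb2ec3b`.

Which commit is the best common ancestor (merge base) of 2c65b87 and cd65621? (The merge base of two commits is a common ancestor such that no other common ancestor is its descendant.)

038a5b2

Ancestors of 2c65b87: {038a5b2, 0ab5cc2, 2c65b87, 4a4b3ad, 75eb45b, 83d7b11, d8ae293, ec416af, fdf7d77}.
Ancestors of cd65621: {038a5b2, cd65621}.
Common ancestors: {038a5b2}.
The only common ancestor is 038a5b2, so it is the merge base.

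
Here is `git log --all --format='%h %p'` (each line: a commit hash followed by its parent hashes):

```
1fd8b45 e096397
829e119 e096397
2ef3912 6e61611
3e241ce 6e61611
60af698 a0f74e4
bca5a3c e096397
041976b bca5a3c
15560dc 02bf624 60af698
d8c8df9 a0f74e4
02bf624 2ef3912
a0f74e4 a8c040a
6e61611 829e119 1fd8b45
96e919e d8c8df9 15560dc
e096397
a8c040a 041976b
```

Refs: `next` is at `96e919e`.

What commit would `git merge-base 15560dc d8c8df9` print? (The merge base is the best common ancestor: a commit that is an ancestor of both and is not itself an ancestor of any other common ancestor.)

Ancestors of 15560dc: {02bf624, 041976b, 15560dc, 1fd8b45, 2ef3912, 60af698, 6e61611, 829e119, a0f74e4, a8c040a, bca5a3c, e096397}.
Ancestors of d8c8df9: {041976b, a0f74e4, a8c040a, bca5a3c, d8c8df9, e096397}.
Common ancestors: {041976b, a0f74e4, a8c040a, bca5a3c, e096397}.
Among these, a0f74e4 is not an ancestor of any other common ancestor — it is the merge base.

a0f74e4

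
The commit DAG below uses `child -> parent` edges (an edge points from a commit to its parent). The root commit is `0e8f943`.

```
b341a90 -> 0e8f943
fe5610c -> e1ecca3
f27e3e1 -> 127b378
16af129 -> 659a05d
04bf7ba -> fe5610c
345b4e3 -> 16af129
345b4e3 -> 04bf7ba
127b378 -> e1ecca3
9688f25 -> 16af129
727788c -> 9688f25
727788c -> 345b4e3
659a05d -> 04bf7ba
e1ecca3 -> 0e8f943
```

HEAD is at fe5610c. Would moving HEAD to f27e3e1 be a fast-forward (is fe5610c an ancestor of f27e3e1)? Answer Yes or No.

No

A fast-forward from fe5610c to f27e3e1 is possible iff fe5610c is an ancestor of f27e3e1.
Ancestors of f27e3e1: {0e8f943, 127b378, e1ecca3, f27e3e1}.
fe5610c is not among them, so fast-forward is not possible.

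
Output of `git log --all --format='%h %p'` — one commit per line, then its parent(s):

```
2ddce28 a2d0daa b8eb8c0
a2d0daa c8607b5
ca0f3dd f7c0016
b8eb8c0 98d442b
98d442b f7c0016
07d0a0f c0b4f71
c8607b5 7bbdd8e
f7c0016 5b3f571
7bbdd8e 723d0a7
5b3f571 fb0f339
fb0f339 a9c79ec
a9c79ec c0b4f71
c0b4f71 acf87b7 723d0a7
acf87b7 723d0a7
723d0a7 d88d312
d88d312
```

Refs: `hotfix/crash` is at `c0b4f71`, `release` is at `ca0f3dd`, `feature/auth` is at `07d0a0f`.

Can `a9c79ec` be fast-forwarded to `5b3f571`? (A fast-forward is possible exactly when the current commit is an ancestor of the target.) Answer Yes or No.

A fast-forward from a9c79ec to 5b3f571 is possible iff a9c79ec is an ancestor of 5b3f571.
Ancestors of 5b3f571: {5b3f571, 723d0a7, a9c79ec, acf87b7, c0b4f71, d88d312, fb0f339}.
a9c79ec is among them, so fast-forward is possible.

Yes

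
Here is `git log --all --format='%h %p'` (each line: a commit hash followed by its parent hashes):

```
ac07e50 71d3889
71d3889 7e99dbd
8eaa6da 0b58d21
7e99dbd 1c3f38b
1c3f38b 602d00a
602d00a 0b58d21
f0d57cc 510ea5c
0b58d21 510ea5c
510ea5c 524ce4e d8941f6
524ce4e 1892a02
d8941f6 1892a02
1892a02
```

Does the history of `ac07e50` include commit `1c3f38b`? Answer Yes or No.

Yes

Ancestors of ac07e50 (commits reachable by following parents): {0b58d21, 1892a02, 1c3f38b, 510ea5c, 524ce4e, 602d00a, 71d3889, 7e99dbd, ac07e50, d8941f6}.
1c3f38b is in that set, so it is an ancestor of ac07e50.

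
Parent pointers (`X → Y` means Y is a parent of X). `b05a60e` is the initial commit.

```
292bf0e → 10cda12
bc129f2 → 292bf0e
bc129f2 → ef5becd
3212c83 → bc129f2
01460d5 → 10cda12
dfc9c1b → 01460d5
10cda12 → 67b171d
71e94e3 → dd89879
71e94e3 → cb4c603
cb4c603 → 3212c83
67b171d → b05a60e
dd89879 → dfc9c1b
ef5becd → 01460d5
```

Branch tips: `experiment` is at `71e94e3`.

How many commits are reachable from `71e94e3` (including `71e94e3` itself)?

Walking parent pointers from 71e94e3: reachable set = {01460d5, 10cda12, 292bf0e, 3212c83, 67b171d, 71e94e3, b05a60e, bc129f2, cb4c603, dd89879, dfc9c1b, ef5becd}.
That is 12 commits.

12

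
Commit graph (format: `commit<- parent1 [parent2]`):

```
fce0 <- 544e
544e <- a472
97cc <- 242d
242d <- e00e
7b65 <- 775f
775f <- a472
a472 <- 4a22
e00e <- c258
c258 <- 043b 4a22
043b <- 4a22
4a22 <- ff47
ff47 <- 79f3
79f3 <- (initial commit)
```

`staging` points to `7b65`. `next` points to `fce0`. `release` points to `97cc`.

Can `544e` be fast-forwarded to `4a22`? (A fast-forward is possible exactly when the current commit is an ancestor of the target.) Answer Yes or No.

No

A fast-forward from 544e to 4a22 is possible iff 544e is an ancestor of 4a22.
Ancestors of 4a22: {4a22, 79f3, ff47}.
544e is not among them, so fast-forward is not possible.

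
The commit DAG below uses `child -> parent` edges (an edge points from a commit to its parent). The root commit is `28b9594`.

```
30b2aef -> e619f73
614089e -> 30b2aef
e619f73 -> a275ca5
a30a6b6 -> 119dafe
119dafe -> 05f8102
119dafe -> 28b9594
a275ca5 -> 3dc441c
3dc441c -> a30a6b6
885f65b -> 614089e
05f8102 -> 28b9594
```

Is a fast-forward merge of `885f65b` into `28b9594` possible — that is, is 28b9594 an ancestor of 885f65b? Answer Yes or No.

Yes

A fast-forward from 28b9594 to 885f65b is possible iff 28b9594 is an ancestor of 885f65b.
Ancestors of 885f65b: {05f8102, 119dafe, 28b9594, 30b2aef, 3dc441c, 614089e, 885f65b, a275ca5, a30a6b6, e619f73}.
28b9594 is among them, so fast-forward is possible.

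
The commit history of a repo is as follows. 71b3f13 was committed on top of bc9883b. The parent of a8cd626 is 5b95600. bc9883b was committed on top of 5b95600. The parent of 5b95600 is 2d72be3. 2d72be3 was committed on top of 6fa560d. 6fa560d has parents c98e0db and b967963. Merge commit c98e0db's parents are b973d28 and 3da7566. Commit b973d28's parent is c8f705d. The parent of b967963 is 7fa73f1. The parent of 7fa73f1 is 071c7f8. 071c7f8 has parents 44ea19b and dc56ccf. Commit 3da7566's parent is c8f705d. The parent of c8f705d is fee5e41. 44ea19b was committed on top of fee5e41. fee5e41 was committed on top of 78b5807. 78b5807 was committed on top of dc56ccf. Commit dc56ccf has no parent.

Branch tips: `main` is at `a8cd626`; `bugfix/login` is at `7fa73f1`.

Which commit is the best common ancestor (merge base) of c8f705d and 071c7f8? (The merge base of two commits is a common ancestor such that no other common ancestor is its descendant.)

fee5e41

Ancestors of c8f705d: {78b5807, c8f705d, dc56ccf, fee5e41}.
Ancestors of 071c7f8: {071c7f8, 44ea19b, 78b5807, dc56ccf, fee5e41}.
Common ancestors: {78b5807, dc56ccf, fee5e41}.
Among these, fee5e41 is not an ancestor of any other common ancestor — it is the merge base.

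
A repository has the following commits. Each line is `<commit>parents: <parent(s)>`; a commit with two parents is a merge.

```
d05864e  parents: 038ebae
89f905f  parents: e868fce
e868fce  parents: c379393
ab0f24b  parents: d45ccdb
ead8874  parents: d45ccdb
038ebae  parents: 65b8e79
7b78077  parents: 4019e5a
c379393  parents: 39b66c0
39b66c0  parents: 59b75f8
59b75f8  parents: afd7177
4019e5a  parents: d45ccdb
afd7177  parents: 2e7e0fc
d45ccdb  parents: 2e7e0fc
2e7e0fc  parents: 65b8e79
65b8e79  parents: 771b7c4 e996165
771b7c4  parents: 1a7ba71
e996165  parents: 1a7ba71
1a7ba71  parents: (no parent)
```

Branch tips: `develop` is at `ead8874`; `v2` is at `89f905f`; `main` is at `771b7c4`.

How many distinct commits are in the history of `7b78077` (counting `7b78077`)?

Walking parent pointers from 7b78077: reachable set = {1a7ba71, 2e7e0fc, 4019e5a, 65b8e79, 771b7c4, 7b78077, d45ccdb, e996165}.
That is 8 commits.

8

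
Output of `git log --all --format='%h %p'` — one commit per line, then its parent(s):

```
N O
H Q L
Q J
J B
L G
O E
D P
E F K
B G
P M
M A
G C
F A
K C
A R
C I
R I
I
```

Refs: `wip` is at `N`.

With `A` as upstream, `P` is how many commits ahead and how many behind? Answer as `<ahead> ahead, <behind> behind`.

Reachable from P: {A, I, M, P, R}.
Reachable from A: {A, I, R}.
Only in P's history (ahead): {M, P} — 2.
Only in A's history (behind): {} — 0.

2 ahead, 0 behind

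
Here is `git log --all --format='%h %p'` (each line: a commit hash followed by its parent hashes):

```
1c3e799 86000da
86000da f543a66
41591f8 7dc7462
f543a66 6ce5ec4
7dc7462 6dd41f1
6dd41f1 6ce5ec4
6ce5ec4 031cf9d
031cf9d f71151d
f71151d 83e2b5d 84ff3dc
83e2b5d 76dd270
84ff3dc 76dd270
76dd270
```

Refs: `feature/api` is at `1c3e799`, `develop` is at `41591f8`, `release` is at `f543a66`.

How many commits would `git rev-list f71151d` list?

Walking parent pointers from f71151d: reachable set = {76dd270, 83e2b5d, 84ff3dc, f71151d}.
That is 4 commits.

4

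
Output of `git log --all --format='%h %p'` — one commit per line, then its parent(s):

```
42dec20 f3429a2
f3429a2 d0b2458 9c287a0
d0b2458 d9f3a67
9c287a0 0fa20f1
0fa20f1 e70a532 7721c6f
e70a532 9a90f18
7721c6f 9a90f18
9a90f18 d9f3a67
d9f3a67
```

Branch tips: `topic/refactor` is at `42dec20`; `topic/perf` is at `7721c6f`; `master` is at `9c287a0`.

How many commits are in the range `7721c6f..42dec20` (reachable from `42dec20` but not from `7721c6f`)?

Reachable from 42dec20: {0fa20f1, 42dec20, 7721c6f, 9a90f18, 9c287a0, d0b2458, d9f3a67, e70a532, f3429a2}.
Reachable from 7721c6f: {7721c6f, 9a90f18, d9f3a67}.
In 42dec20's history but not 7721c6f's: {0fa20f1, 42dec20, 9c287a0, d0b2458, e70a532, f3429a2} — 6 commits.

6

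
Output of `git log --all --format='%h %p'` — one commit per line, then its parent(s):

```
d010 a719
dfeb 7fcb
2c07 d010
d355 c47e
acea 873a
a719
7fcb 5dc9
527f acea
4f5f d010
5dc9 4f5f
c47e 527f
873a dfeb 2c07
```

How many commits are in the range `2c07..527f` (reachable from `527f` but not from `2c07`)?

Reachable from 527f: {2c07, 4f5f, 527f, 5dc9, 7fcb, 873a, a719, acea, d010, dfeb}.
Reachable from 2c07: {2c07, a719, d010}.
In 527f's history but not 2c07's: {4f5f, 527f, 5dc9, 7fcb, 873a, acea, dfeb} — 7 commits.

7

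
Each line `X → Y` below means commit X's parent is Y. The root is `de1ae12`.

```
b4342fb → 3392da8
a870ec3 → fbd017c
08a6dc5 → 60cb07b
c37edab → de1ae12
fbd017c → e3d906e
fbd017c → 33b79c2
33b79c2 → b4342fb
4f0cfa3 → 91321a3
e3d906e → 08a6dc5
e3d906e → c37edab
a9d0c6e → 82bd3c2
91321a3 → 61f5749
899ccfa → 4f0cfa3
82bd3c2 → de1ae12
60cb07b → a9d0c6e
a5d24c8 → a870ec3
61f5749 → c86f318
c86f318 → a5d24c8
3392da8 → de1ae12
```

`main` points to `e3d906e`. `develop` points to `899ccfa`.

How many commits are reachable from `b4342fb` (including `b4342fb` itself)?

Walking parent pointers from b4342fb: reachable set = {3392da8, b4342fb, de1ae12}.
That is 3 commits.

3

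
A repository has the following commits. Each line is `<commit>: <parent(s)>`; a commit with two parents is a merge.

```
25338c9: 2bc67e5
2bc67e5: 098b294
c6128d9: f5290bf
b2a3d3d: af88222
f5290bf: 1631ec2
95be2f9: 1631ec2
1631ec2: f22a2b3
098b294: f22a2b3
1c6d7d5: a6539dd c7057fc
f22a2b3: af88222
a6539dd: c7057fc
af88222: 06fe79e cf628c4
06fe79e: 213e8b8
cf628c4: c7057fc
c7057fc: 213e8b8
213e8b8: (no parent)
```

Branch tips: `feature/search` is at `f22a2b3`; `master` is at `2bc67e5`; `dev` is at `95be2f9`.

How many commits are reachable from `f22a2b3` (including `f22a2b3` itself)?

Walking parent pointers from f22a2b3: reachable set = {06fe79e, 213e8b8, af88222, c7057fc, cf628c4, f22a2b3}.
That is 6 commits.

6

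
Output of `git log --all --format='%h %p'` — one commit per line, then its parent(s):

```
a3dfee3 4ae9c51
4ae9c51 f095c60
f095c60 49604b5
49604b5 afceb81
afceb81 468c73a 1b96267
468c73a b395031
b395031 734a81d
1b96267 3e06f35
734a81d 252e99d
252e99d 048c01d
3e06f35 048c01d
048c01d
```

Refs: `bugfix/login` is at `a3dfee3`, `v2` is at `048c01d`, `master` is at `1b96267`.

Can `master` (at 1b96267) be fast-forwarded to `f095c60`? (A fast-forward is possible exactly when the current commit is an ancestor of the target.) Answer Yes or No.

Yes

A fast-forward from 1b96267 to f095c60 is possible iff 1b96267 is an ancestor of f095c60.
Ancestors of f095c60: {048c01d, 1b96267, 252e99d, 3e06f35, 468c73a, 49604b5, 734a81d, afceb81, b395031, f095c60}.
1b96267 is among them, so fast-forward is possible.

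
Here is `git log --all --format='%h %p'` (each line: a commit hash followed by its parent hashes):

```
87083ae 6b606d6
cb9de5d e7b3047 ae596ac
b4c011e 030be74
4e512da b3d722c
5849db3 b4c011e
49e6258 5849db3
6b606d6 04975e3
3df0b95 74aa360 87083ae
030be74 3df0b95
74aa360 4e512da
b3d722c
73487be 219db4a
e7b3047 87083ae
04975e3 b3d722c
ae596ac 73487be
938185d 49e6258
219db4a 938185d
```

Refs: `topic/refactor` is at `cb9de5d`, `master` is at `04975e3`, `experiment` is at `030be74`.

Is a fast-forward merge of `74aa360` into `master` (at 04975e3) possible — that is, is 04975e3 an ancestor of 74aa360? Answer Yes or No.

A fast-forward from 04975e3 to 74aa360 is possible iff 04975e3 is an ancestor of 74aa360.
Ancestors of 74aa360: {4e512da, 74aa360, b3d722c}.
04975e3 is not among them, so fast-forward is not possible.

No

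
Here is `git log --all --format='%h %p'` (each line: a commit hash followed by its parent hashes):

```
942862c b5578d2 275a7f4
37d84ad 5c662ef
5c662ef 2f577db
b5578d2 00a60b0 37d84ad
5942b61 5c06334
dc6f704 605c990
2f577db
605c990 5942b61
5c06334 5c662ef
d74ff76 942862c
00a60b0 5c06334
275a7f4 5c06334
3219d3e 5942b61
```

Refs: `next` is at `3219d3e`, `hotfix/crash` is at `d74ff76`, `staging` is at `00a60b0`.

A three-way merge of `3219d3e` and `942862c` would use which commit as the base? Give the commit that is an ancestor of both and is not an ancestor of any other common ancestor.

5c06334

Ancestors of 3219d3e: {2f577db, 3219d3e, 5942b61, 5c06334, 5c662ef}.
Ancestors of 942862c: {00a60b0, 275a7f4, 2f577db, 37d84ad, 5c06334, 5c662ef, 942862c, b5578d2}.
Common ancestors: {2f577db, 5c06334, 5c662ef}.
Among these, 5c06334 is not an ancestor of any other common ancestor — it is the merge base.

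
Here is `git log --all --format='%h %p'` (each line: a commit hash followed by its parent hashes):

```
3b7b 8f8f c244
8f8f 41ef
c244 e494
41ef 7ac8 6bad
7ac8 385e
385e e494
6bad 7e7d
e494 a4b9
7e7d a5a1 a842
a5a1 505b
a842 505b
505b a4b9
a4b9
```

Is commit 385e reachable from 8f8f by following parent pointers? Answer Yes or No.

Ancestors of 8f8f (commits reachable by following parents): {385e, 41ef, 505b, 6bad, 7ac8, 7e7d, 8f8f, a4b9, a5a1, a842, e494}.
385e is in that set, so it is an ancestor of 8f8f.

Yes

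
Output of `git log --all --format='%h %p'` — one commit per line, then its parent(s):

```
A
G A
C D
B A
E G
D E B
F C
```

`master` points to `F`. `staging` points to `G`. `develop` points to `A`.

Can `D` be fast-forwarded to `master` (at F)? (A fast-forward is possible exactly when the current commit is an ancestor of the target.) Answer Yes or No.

A fast-forward from D to F is possible iff D is an ancestor of F.
Ancestors of F: {A, B, C, D, E, F, G}.
D is among them, so fast-forward is possible.

Yes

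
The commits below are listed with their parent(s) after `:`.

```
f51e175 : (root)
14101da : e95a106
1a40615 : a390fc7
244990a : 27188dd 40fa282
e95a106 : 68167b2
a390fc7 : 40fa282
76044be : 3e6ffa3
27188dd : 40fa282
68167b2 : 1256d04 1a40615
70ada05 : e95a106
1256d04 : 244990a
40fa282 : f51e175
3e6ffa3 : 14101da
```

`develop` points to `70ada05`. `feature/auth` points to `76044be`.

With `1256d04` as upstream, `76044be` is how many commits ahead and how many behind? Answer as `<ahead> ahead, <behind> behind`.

7 ahead, 0 behind

Reachable from 76044be: {1256d04, 14101da, 1a40615, 244990a, 27188dd, 3e6ffa3, 40fa282, 68167b2, 76044be, a390fc7, e95a106, f51e175}.
Reachable from 1256d04: {1256d04, 244990a, 27188dd, 40fa282, f51e175}.
Only in 76044be's history (ahead): {14101da, 1a40615, 3e6ffa3, 68167b2, 76044be, a390fc7, e95a106} — 7.
Only in 1256d04's history (behind): {} — 0.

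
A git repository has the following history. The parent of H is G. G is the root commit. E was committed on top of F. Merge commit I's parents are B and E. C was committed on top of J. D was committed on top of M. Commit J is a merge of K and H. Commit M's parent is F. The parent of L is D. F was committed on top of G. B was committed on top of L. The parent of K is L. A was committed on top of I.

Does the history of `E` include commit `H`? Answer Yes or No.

No

Ancestors of E: {E, F, G}.
H is not in that set, so it is not an ancestor of E.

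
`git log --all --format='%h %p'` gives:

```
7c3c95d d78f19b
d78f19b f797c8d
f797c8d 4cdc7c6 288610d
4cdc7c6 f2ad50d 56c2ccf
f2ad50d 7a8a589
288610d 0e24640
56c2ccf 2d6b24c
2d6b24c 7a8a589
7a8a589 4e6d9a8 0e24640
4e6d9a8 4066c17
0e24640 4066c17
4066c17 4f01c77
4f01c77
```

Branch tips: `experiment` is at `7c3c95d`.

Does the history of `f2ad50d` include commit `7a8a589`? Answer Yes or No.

Yes

Ancestors of f2ad50d (commits reachable by following parents): {0e24640, 4066c17, 4e6d9a8, 4f01c77, 7a8a589, f2ad50d}.
7a8a589 is in that set, so it is an ancestor of f2ad50d.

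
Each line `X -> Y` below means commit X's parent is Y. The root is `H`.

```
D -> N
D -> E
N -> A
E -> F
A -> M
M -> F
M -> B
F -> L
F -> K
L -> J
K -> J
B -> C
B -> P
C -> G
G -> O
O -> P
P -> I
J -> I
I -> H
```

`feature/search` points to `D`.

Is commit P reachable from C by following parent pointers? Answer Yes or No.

Yes

Ancestors of C (commits reachable by following parents): {C, G, H, I, O, P}.
P is in that set, so it is an ancestor of C.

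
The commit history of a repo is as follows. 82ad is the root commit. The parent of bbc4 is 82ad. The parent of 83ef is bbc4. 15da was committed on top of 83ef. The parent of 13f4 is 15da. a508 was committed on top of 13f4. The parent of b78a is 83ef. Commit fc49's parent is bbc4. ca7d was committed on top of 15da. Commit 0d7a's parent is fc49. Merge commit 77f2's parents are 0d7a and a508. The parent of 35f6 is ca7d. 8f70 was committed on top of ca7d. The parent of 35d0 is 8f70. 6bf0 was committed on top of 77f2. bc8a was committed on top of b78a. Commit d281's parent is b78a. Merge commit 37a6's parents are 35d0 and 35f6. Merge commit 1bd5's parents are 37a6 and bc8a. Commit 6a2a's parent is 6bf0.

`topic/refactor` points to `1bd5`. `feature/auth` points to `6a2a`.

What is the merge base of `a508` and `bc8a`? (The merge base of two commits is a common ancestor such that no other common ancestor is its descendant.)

Ancestors of a508: {13f4, 15da, 82ad, 83ef, a508, bbc4}.
Ancestors of bc8a: {82ad, 83ef, b78a, bbc4, bc8a}.
Common ancestors: {82ad, 83ef, bbc4}.
Among these, 83ef is not an ancestor of any other common ancestor — it is the merge base.

83ef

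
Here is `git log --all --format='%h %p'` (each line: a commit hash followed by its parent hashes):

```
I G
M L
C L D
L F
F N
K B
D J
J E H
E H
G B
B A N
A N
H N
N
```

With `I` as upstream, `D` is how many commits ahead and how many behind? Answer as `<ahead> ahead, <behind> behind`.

4 ahead, 4 behind

Reachable from D: {D, E, H, J, N}.
Reachable from I: {A, B, G, I, N}.
Only in D's history (ahead): {D, E, H, J} — 4.
Only in I's history (behind): {A, B, G, I} — 4.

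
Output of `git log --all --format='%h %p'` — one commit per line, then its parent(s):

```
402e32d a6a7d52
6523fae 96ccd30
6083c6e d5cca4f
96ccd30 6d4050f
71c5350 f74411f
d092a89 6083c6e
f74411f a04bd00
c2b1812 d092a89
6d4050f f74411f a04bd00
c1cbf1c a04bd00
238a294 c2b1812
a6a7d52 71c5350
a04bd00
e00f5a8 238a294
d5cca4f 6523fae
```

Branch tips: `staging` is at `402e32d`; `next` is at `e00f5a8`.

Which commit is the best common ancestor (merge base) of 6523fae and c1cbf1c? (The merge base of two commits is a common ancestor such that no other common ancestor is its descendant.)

a04bd00

Ancestors of 6523fae: {6523fae, 6d4050f, 96ccd30, a04bd00, f74411f}.
Ancestors of c1cbf1c: {a04bd00, c1cbf1c}.
Common ancestors: {a04bd00}.
The only common ancestor is a04bd00, so it is the merge base.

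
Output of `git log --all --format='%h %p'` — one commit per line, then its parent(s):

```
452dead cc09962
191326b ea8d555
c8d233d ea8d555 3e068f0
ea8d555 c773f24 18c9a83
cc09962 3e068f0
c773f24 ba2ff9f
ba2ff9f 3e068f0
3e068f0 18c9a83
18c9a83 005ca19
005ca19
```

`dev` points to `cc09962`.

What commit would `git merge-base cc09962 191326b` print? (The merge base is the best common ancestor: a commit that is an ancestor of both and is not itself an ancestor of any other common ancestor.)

3e068f0

Ancestors of cc09962: {005ca19, 18c9a83, 3e068f0, cc09962}.
Ancestors of 191326b: {005ca19, 18c9a83, 191326b, 3e068f0, ba2ff9f, c773f24, ea8d555}.
Common ancestors: {005ca19, 18c9a83, 3e068f0}.
Among these, 3e068f0 is not an ancestor of any other common ancestor — it is the merge base.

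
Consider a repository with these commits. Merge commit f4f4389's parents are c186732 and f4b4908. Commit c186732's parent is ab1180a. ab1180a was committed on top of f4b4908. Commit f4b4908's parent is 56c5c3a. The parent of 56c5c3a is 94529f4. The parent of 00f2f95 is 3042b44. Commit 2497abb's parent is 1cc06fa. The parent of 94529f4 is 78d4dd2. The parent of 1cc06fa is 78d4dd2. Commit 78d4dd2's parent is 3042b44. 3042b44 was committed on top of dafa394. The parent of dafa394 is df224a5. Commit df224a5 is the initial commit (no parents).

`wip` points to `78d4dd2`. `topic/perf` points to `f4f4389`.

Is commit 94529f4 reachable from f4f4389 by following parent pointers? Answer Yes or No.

Ancestors of f4f4389 (commits reachable by following parents): {3042b44, 56c5c3a, 78d4dd2, 94529f4, ab1180a, c186732, dafa394, df224a5, f4b4908, f4f4389}.
94529f4 is in that set, so it is an ancestor of f4f4389.

Yes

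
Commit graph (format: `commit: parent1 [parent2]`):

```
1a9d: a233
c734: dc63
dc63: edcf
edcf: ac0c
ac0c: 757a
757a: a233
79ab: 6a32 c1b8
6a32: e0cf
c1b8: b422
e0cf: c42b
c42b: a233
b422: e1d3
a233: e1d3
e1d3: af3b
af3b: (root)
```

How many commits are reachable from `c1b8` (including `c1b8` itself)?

Walking parent pointers from c1b8: reachable set = {af3b, b422, c1b8, e1d3}.
That is 4 commits.

4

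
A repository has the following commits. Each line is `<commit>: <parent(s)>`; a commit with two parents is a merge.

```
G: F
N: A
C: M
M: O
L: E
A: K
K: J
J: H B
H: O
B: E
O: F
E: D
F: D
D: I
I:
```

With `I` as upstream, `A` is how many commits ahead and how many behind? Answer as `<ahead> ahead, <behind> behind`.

9 ahead, 0 behind

Reachable from A: {A, B, D, E, F, H, I, J, K, O}.
Reachable from I: {I}.
Only in A's history (ahead): {A, B, D, E, F, H, J, K, O} — 9.
Only in I's history (behind): {} — 0.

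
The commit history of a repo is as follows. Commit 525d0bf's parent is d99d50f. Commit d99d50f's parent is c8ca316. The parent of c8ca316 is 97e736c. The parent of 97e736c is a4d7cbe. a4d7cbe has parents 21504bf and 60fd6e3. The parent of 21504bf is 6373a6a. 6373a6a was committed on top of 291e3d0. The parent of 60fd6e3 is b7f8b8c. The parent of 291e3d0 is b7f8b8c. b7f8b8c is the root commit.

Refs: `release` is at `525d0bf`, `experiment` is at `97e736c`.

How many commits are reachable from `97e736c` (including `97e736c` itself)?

7

Walking parent pointers from 97e736c: reachable set = {21504bf, 291e3d0, 60fd6e3, 6373a6a, 97e736c, a4d7cbe, b7f8b8c}.
That is 7 commits.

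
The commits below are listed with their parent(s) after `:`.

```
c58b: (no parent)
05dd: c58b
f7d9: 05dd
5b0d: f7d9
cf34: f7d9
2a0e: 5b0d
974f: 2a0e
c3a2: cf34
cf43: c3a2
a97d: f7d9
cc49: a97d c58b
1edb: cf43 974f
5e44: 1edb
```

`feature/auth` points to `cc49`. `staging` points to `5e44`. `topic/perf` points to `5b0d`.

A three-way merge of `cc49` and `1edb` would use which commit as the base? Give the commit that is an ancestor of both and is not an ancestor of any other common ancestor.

f7d9

Ancestors of cc49: {05dd, a97d, c58b, cc49, f7d9}.
Ancestors of 1edb: {05dd, 1edb, 2a0e, 5b0d, 974f, c3a2, c58b, cf34, cf43, f7d9}.
Common ancestors: {05dd, c58b, f7d9}.
Among these, f7d9 is not an ancestor of any other common ancestor — it is the merge base.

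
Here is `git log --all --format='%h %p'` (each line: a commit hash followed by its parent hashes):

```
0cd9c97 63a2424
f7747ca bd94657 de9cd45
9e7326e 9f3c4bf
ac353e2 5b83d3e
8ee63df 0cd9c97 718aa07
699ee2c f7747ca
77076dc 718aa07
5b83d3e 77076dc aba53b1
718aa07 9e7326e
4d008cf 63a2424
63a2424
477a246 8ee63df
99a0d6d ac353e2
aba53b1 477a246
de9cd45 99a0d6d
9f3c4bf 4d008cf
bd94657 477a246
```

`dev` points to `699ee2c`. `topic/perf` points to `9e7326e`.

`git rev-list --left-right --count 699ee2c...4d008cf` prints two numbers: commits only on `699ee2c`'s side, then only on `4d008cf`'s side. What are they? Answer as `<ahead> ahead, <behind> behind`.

Reachable from 699ee2c: {0cd9c97, 477a246, 4d008cf, 5b83d3e, 63a2424, 699ee2c, 718aa07, 77076dc, 8ee63df, 99a0d6d, 9e7326e, 9f3c4bf, aba53b1, ac353e2, bd94657, de9cd45, f7747ca}.
Reachable from 4d008cf: {4d008cf, 63a2424}.
Only in 699ee2c's history (ahead): {0cd9c97, 477a246, 5b83d3e, 699ee2c, 718aa07, 77076dc, 8ee63df, 99a0d6d, 9e7326e, 9f3c4bf, aba53b1, ac353e2, bd94657, de9cd45, f7747ca} — 15.
Only in 4d008cf's history (behind): {} — 0.

15 ahead, 0 behind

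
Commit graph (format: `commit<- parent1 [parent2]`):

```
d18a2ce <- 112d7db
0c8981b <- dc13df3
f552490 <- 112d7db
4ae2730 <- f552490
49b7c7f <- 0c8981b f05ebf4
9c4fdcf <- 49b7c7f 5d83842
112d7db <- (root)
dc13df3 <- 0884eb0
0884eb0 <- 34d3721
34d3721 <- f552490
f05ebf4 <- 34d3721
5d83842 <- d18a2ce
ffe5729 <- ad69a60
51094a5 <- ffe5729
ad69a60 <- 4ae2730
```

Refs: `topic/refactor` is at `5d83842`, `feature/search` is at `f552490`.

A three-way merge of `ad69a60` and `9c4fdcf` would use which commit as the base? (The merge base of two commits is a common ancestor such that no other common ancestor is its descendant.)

f552490

Ancestors of ad69a60: {112d7db, 4ae2730, ad69a60, f552490}.
Ancestors of 9c4fdcf: {0884eb0, 0c8981b, 112d7db, 34d3721, 49b7c7f, 5d83842, 9c4fdcf, d18a2ce, dc13df3, f05ebf4, f552490}.
Common ancestors: {112d7db, f552490}.
Among these, f552490 is not an ancestor of any other common ancestor — it is the merge base.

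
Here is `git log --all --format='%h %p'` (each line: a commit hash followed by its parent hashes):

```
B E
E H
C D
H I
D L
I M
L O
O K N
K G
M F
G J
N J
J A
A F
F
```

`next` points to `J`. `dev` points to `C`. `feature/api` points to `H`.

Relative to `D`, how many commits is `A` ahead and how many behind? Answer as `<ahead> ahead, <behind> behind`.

Reachable from A: {A, F}.
Reachable from D: {A, D, F, G, J, K, L, N, O}.
Only in A's history (ahead): {} — 0.
Only in D's history (behind): {D, G, J, K, L, N, O} — 7.

0 ahead, 7 behind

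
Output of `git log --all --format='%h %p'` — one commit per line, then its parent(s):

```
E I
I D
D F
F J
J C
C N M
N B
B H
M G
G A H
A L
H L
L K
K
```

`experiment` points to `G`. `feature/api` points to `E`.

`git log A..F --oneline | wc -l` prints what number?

Reachable from F: {A, B, C, F, G, H, J, K, L, M, N}.
Reachable from A: {A, K, L}.
In F's history but not A's: {B, C, F, G, H, J, M, N} — 8 commits.

8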